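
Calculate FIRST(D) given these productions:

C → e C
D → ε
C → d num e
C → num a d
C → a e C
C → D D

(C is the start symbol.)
To compute FIRST(D), examine every production with D on the left-hand side, reading each right-hand side left to right until a non-nullable symbol is reached.

From D → ε:
  - ε-production, so ε ∈ FIRST(D)

Collecting: FIRST(D) = { ε }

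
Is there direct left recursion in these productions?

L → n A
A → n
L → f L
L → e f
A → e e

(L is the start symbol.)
Direct left recursion occurs when N → N α for some non-terminal N (the right-hand side begins with the left-hand side itself).

L → n A: starts with n
A → n: starts with n
L → f L: starts with f
L → e f: starts with e
A → e e: starts with e

No direct left recursion found.

Answer: No direct left recursion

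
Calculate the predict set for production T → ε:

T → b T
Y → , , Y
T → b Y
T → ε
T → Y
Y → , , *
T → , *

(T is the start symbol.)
PREDICT(T → ε) = (FIRST(RHS) \ {ε}) ∪ (FOLLOW(T) if ε ∈ FIRST(RHS), i.e. RHS ⇒* ε)
The right-hand side is ε (FIRST(ε) = { ε }), so the predict set is FOLLOW(T) = { $ }
PREDICT(T → ε) = { $ }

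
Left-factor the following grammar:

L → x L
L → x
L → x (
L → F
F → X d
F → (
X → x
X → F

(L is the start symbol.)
L → x L'
L' → L
L' → ε
L' → (
L → F
F → X d
F → (
X → x
X → F

Left-factoring transforms A → αβ₁ | αβ₂ into A → αA' and A' → β₁ | β₂
(α is the longest common prefix among the alternatives). Repeat until
no nonterminal has two alternatives with a common prefix.

Round 1: L has alternatives sharing prefix 'x'. Introduce L': L → x L'
  Add: L' → L
  Add: L' → ε
  Add: L' → (

No remaining common prefixes — done.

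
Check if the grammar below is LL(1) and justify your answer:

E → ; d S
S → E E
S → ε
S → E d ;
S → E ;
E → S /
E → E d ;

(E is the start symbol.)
A grammar is LL(1) if for each non-terminal N with multiple productions, the predict sets of those productions are pairwise disjoint, where PREDICT(N → α) = (FIRST(α) \ {ε}) ∪ (FOLLOW(N) if α ⇒* ε).

Relevant sets:
  FIRST(S) = { '/', ';', ε }
  FIRST(E) = { '/', ';' }
  FOLLOW(S) = { $, '/', ';', 'd' }

For E:
  PREDICT(E → ';' d S) = { ';' }
  PREDICT(E → S '/') = { '/', ';' }
  PREDICT(E → E d ';') = { '/', ';' }
For S:
  PREDICT(S → E E) = { '/', ';' }
  PREDICT(S → ε) = { $, '/', ';', 'd' }
  PREDICT(S → E d ';') = { '/', ';' }
  PREDICT(S → E ';') = { '/', ';' }

Conflict found: Predict set conflict for E: { ';' }
The grammar is NOT LL(1).

Answer: No. Predict set conflict for E: { ';' }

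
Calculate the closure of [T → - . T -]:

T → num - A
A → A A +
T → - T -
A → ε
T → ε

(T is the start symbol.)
To compute CLOSURE, for each item [A → α.Bβ] where B is a non-terminal, add [B → .γ] for all productions B → γ; repeat for the newly added items until nothing changes.

Start with: [T → - . T -]
  [T → - . T -] has the dot before T: add [T → . num - A], [T → . - T -], [T → .]
No further items can be added.

CLOSURE = { [T → - . T -], [T → . - T -], [T → . num - A], [T → .] }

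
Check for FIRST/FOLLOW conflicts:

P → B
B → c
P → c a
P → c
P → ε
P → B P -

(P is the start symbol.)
Nullable non-terminals: P.
FIRST sets used below: FIRST(B) = { 'c' }

P: nullable alternative(s) P → ε; FOLLOW(P) = { $, '-' }
  P → B: FIRST \ {ε} = { 'c' } — disjoint from FOLLOW(P)
  P → c a: FIRST \ {ε} = { 'c' } — disjoint from FOLLOW(P)
  P → c: FIRST \ {ε} = { 'c' } — disjoint from FOLLOW(P)
  P → ε: FIRST \ {ε} = { } — this is the only nullable alternative, skip
  P → B P -: FIRST \ {ε} = { 'c' } — disjoint from FOLLOW(P)

B has no nullable alternative, so no FIRST/FOLLOW check is needed there.

No FIRST/FOLLOW conflicts found.

Answer: No FIRST/FOLLOW conflicts.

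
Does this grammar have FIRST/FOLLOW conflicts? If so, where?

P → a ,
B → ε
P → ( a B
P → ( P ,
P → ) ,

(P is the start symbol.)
A FIRST/FOLLOW conflict occurs when a non-terminal N has a nullable alternative N → β (β ⇒* ε) and another alternative N → α with FIRST(α) ∩ FOLLOW(N) ≠ ∅: on such a lookahead the parser cannot decide between expanding α and letting N vanish via β.

Nullable non-terminals: B.
B has a nullable alternative but only one production, so nothing to check.

P has no nullable alternative, so no FIRST/FOLLOW check is needed there.

No FIRST/FOLLOW conflicts found.

Answer: No FIRST/FOLLOW conflicts.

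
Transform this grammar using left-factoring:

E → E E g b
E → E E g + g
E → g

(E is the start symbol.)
E → E E g E'
E' → b
E' → + g
E → g

Left-factoring transforms A → αβ₁ | αβ₂ into A → αA' and A' → β₁ | β₂
(α is the longest common prefix among the alternatives). Repeat until
no nonterminal has two alternatives with a common prefix.

Round 1: E has alternatives sharing prefix 'E E g'. Introduce E': E → E E g E'
  Add: E' → b
  Add: E' → + g

No remaining common prefixes — done.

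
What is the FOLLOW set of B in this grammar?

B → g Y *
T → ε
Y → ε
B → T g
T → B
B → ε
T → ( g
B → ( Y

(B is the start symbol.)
{ $, 'g' }

B is the start symbol, so $ ∈ FOLLOW(B).
In T → B: B is at the end, add FOLLOW(T)

The FOLLOW sets referred to above (computed the same way, to a fixed point):
  FOLLOW(T) = { 'g' }

Taking the union: FOLLOW(B) = { $, 'g' }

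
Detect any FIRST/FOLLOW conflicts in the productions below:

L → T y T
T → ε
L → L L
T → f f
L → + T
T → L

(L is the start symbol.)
Yes. T → f f with FOLLOW(T) on { 'f' }; T → L with FOLLOW(T) on { '+', 'f', 'y' }

A FIRST/FOLLOW conflict occurs when a non-terminal N has a nullable alternative N → β (β ⇒* ε) and another alternative N → α with FIRST(α) ∩ FOLLOW(N) ≠ ∅: on such a lookahead the parser cannot decide between expanding α and letting N vanish via β.

Nullable non-terminals: T.
FIRST sets used below: FIRST(L) = { '+', 'f', 'y' }

T: nullable alternative(s) T → ε; FOLLOW(T) = { $, '+', 'f', 'y' }
  T → ε: FIRST \ {ε} = { } — this is the only nullable alternative, skip
  T → f f: FIRST \ {ε} = { 'f' } — overlaps FOLLOW(T) on { 'f' }: CONFLICT
  T → L: FIRST \ {ε} = { '+', 'f', 'y' } — overlaps FOLLOW(T) on { '+', 'f', 'y' }: CONFLICT

L has no nullable alternative, so no FIRST/FOLLOW check is needed there.

So the grammar has 2 FIRST/FOLLOW conflicts (marked CONFLICT above).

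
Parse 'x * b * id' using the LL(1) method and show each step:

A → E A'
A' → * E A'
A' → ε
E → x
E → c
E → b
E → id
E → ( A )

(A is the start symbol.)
LL(1) parsing maintains a stack (initially the start symbol over $) and the input. At each step: if the stack top is a terminal, match it against the current input token; if it is a non-terminal N, replace it with the RHS of M[N, lookahead] (the unique production whose predict set contains the lookahead).

Stack is shown with the top on the left.

Stack     Input         Action
------------------------------
A $       x * b * id $  output A → E A'
E A' $    x * b * id $  output E → x
x A' $    x * b * id $  match 'x'
A' $      * b * id $    output A' → * E A'
* E A' $  * b * id $    match '*'
E A' $    b * id $      output E → b
b A' $    b * id $      match 'b'
A' $      * id $        output A' → * E A'
* E A' $  * id $        match '*'
E A' $    id $          output E → id
id A' $   id $          match 'id'
A' $      $             output A' → ε
$         $             accept

The string is accepted.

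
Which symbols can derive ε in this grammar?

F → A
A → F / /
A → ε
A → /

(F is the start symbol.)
A non-terminal is nullable if it can derive ε (the empty string): either it has an ε-production, or it has a production whose right-hand side consists entirely of nullable non-terminals.

ε-productions: A → ε
So A is immediately nullable.
F → A: every symbol on the right is nullable, so F is nullable too.
Every non-terminal is now nullable.
Nullable = { 'A', 'F' }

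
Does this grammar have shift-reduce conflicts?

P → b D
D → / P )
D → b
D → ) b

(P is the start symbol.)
No shift-reduce conflicts

Augment with P' → P and build the canonical LR(0) collection (I0 = CLOSURE({[P' → . P]}), then GOTO on every symbol after a dot until no new states appear). It has 10 states:
  I0: { [P → . b D], [P' → . P] }  — shift
  I1: { [P' → P .] }  — accept
  I2: { [D → . ) b], [D → . / P )], [D → . b], [P → b . D] }  — shift
  I3: { [D → ) . b] }  — shift
  I4: { [D → / . P )], [P → . b D] }  — shift
  I5: { [P → b D .] }  — reduce
  I6: { [D → b .] }  — reduce
  I7: { [D → / P . )] }  — shift
  I8: { [D → / P ) .] }  — reduce
  I9: { [D → ) b .] }  — reduce

No state contains both a complete item and a shift item.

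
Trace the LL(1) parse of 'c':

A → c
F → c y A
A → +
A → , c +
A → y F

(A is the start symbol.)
Stack is shown with the top on the left.

Stack  Input  Action
--------------------
A $    c $    output A → c
c $    c $    match 'c'
$      $      accept

The string is accepted.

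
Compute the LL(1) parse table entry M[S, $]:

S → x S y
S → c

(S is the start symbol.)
Empty (error entry)

To find M[S, $], we find productions for S where $ is in the predict set (PREDICT(N → α) = (FIRST(α) \ {ε}) ∪ (FOLLOW(N) if α ⇒* ε)).

S → x S y: PREDICT = { 'x' }
S → c: PREDICT = { 'c' }

M[S, $] is empty (no production applies)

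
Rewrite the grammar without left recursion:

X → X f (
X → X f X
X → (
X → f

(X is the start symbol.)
X → ( X'
X → f X'
X' → f ( X'
X' → f X X'
X' → ε

X is directly left-recursive. The standard transformation for
  A → A α₁ | ... | A α_m | β₁ | ... | β_n
is
  A  → β₁ A' | ... | β_n A'
  A' → α₁ A' | ... | α_m A' | ε

X → ( becomes X → ( X'
X → f becomes X → f X'
X → X f ( becomes X' → f ( X'
X → X f X becomes X' → f X X'
Add X' → ε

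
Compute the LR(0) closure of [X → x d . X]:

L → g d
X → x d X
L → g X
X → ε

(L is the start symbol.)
To compute CLOSURE, for each item [A → α.Bβ] where B is a non-terminal, add [B → .γ] for all productions B → γ; repeat for the newly added items until nothing changes.

Start with: [X → x d . X]
  [X → x d . X] has the dot before X: add [X → . x d X], [X → .]
No further items can be added.

CLOSURE = { [X → . x d X], [X → .], [X → x d . X] }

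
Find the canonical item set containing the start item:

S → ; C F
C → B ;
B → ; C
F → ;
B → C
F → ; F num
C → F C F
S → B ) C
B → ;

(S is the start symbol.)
{ [B → . ; C], [B → . ;], [B → . C], [C → . B ;], [C → . F C F], [F → . ; F num], [F → . ;], [S → . ; C F], [S → . B ) C], [S' → . S] }

First, augment the grammar with S' → S
I₀ = CLOSURE({ [S' → . S] }):
  [S' → . S] has the dot before S: add [S → . ; C F], [S → . B ) C]
  [S → . B ) C] has the dot before B: add [B → . ; C], [B → . C], [B → . ;]
  [B → . C] has the dot before C: add [C → . B ;], [C → . F C F]
  [C → . F C F] has the dot before F: add [F → . ;], [F → . ; F num]
No further items can be added.

I₀ = { [B → . ; C], [B → . ;], [B → . C], [C → . B ;], [C → . F C F], [F → . ; F num], [F → . ;], [S → . ; C F], [S → . B ) C], [S' → . S] }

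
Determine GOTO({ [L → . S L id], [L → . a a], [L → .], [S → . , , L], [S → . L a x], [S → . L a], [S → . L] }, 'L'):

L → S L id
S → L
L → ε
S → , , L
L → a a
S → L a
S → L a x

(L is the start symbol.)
GOTO(I, 'L') = CLOSURE({ [A → αX.β] : [A → α.Xβ] ∈ I, X = 'L' })

Items with dot before 'L', with the dot advanced:
  [S → . L] → [S → L .]
  [S → . L a] → [S → L . a]
  [S → . L a x] → [S → L . a x]
Closure adds nothing (no advanced item has the dot before a non-terminal).

GOTO = { [S → L . a x], [S → L . a], [S → L .] }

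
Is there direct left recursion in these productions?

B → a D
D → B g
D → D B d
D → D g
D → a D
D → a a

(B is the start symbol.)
Yes, D is left-recursive

Direct left recursion occurs when N → N α for some non-terminal N (the right-hand side begins with the left-hand side itself).

B → a D: starts with a
D → B g: starts with B
D → D B d: LEFT RECURSIVE (starts with D)
D → D g: LEFT RECURSIVE (starts with D)
D → a D: starts with a
D → a a: starts with a

The grammar has direct left recursion on: D.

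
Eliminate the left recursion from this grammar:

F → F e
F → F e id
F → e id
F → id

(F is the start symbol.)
F → e id F'
F → id F'
F' → e F'
F' → e id F'
F' → ε

F is directly left-recursive. The standard transformation for
  A → A α₁ | ... | A α_m | β₁ | ... | β_n
is
  A  → β₁ A' | ... | β_n A'
  A' → α₁ A' | ... | α_m A' | ε

F → e id becomes F → e id F'
F → id becomes F → id F'
F → F e becomes F' → e F'
F → F e id becomes F' → e id F'
Add F' → ε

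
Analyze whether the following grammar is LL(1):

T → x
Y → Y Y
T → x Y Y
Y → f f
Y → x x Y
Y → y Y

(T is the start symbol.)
Relevant sets:
  FIRST(Y) = { 'f', 'x', 'y' }

For T:
  PREDICT(T → x) = { 'x' }
  PREDICT(T → x Y Y) = { 'x' }
For Y:
  PREDICT(Y → Y Y) = { 'f', 'x', 'y' }
  PREDICT(Y → f f) = { 'f' }
  PREDICT(Y → x x Y) = { 'x' }
  PREDICT(Y → y Y) = { 'y' }

Conflict found: Predict set conflict for T: { 'x' }
The grammar is NOT LL(1).

Answer: No. Predict set conflict for T: { 'x' }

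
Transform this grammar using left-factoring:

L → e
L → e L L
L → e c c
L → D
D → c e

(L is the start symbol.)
L → e L'
L' → ε
L' → L L
L' → c c
L → D
D → c e

Left-factoring transforms A → αβ₁ | αβ₂ into A → αA' and A' → β₁ | β₂
(α is the longest common prefix among the alternatives). Repeat until
no nonterminal has two alternatives with a common prefix.

Round 1: L has alternatives sharing prefix 'e'. Introduce L': L → e L'
  Add: L' → ε
  Add: L' → L L
  Add: L' → c c

No remaining common prefixes — done.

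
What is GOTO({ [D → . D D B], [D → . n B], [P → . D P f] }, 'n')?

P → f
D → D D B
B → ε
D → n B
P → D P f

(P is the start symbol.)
{ [B → .], [D → n . B] }

GOTO(I, 'n') = CLOSURE({ [A → αX.β] : [A → α.Xβ] ∈ I, X = 'n' })

Items with dot before 'n', with the dot advanced:
  [D → . n B] → [D → n . B]
Closure of the advanced items:
  [D → n . B] has the dot before B: add [B → .]

GOTO = { [B → .], [D → n . B] }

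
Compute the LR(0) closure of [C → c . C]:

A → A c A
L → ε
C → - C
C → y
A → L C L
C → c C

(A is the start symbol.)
Start with: [C → c . C]
  [C → c . C] has the dot before C: add [C → . - C], [C → . y], [C → . c C]
No further items can be added.

CLOSURE = { [C → . - C], [C → . c C], [C → . y], [C → c . C] }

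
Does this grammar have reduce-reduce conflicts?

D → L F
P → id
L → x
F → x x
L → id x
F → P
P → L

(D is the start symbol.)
No reduce-reduce conflicts

Augment with D' → D and build the canonical LR(0) collection (I0 = CLOSURE({[D' → . D]}), then GOTO on every symbol after a dot until no new states appear). It has 12 states:
  I0: { [D → . L F], [D' → . D], [L → . id x], [L → . x] }  — shift
  I1: { [D' → D .] }  — accept
  I2: { [D → L . F], [F → . P], [F → . x x], [L → . id x], [L → . x], [P → . L], [P → . id] }  — shift
  I3: { [L → id . x] }  — shift
  I4: { [L → x .] }  — reduce
  I5: { [L → id x .] }  — reduce
  I6: { [D → L F .] }  — reduce
  I7: { [P → L .] }  — reduce
  I8: { [F → P .] }  — reduce
  I9: { [L → id . x], [P → id .] }  — shift, reduce
  I10: { [F → x . x], [L → x .] }  — shift, reduce
  I11: { [F → x x .] }  — reduce

No state contains more than one complete item.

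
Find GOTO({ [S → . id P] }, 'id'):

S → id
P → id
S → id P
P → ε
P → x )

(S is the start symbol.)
{ [P → . id], [P → . x )], [P → .], [S → id . P] }

GOTO(I, 'id') = CLOSURE({ [A → αX.β] : [A → α.Xβ] ∈ I, X = 'id' })

Items with dot before 'id', with the dot advanced:
  [S → . id P] → [S → id . P]
Closure of the advanced items:
  [S → id . P] has the dot before P: add [P → . id], [P → .], [P → . x )]

GOTO = { [P → . id], [P → . x )], [P → .], [S → id . P] }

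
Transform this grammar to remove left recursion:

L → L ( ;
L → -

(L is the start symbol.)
L is directly left-recursive. The standard transformation for
  A → A α₁ | ... | A α_m | β₁ | ... | β_n
is
  A  → β₁ A' | ... | β_n A'
  A' → α₁ A' | ... | α_m A' | ε

L → - becomes L → - L'
L → L ( ; becomes L' → ( ; L'
Add L' → ε

Resulting grammar:
L → - L'
L' → ( ; L'
L' → ε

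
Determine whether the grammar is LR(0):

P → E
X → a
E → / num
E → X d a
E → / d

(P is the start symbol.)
Augment with P' → P and build the canonical LR(0) collection (I0 = CLOSURE({[P' → . P]}), then GOTO on every symbol after a dot until no new states appear). It has 10 states:
  I0: { [E → . / d], [E → . / num], [E → . X d a], [P → . E], [P' → . P], [X → . a] }  — shift
  I1: { [E → / . d], [E → / . num] }  — shift
  I2: { [P → E .] }  — reduce
  I3: { [P' → P .] }  — accept
  I4: { [E → X . d a] }  — shift
  I5: { [X → a .] }  — reduce
  I6: { [E → X d . a] }  — shift
  I7: { [E → X d a .] }  — reduce
  I8: { [E → / d .] }  — reduce
  I9: { [E → / num .] }  — reduce

Every state is either a pure shift/goto state or contains exactly one complete item and nothing to shift — no conflicts. The grammar is LR(0).

Answer: Yes, the grammar is LR(0)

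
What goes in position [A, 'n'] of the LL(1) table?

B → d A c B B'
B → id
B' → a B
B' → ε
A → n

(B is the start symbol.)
To find M[A, 'n'], we find productions for A where 'n' is in the predict set (PREDICT(N → α) = (FIRST(α) \ {ε}) ∪ (FOLLOW(N) if α ⇒* ε)).

A → n: PREDICT = { 'n' }
  'n' is in predict set, so this production goes in M[A, 'n']

M[A, 'n'] = A → n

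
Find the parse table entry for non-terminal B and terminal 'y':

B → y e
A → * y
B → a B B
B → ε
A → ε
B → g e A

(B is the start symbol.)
B → y e, B → ε

To find M[B, 'y'], we find productions for B where 'y' is in the predict set (PREDICT(N → α) = (FIRST(α) \ {ε}) ∪ (FOLLOW(N) if α ⇒* ε)).

Relevant sets:
  FOLLOW(B) = { $, 'a', 'g', 'y' }

B → y e: PREDICT = { 'y' }
  'y' is in predict set, so this production goes in M[B, 'y']
B → a B B: PREDICT = { 'a' }
B → ε: PREDICT = { $, 'a', 'g', 'y' }
  'y' is in predict set, so this production goes in M[B, 'y']
B → g e A: PREDICT = { 'g' }

M[B, 'y'] = B → y e, B → ε  (a multiply-defined cell — the grammar is not LL(1))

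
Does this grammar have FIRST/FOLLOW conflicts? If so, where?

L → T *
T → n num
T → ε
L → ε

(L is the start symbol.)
No FIRST/FOLLOW conflicts.

Nullable non-terminals: L, T.
FIRST sets used below: FIRST(T) = { 'n', ε }

L: nullable alternative(s) L → ε; FOLLOW(L) = { $ }
  L → T *: FIRST \ {ε} = { '*', 'n' } — disjoint from FOLLOW(L)
  L → ε: FIRST \ {ε} = { } — this is the only nullable alternative, skip

T: nullable alternative(s) T → ε; FOLLOW(T) = { '*' }
  T → n num: FIRST \ {ε} = { 'n' } — disjoint from FOLLOW(T)
  T → ε: FIRST \ {ε} = { } — this is the only nullable alternative, skip

No FIRST/FOLLOW conflicts found.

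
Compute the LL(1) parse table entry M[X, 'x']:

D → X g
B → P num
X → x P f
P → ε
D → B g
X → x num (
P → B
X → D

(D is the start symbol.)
X → x P f, X → x num (, X → D

To find M[X, 'x'], we find productions for X where 'x' is in the predict set (PREDICT(N → α) = (FIRST(α) \ {ε}) ∪ (FOLLOW(N) if α ⇒* ε)).

Relevant sets:
  FIRST(D) = { 'num', 'x' }

X → x P f: PREDICT = { 'x' }
  'x' is in predict set, so this production goes in M[X, 'x']
X → x num (: PREDICT = { 'x' }
  'x' is in predict set, so this production goes in M[X, 'x']
X → D: PREDICT = { 'num', 'x' }
  'x' is in predict set, so this production goes in M[X, 'x']

M[X, 'x'] = X → x P f, X → x num (, X → D  (a multiply-defined cell — the grammar is not LL(1))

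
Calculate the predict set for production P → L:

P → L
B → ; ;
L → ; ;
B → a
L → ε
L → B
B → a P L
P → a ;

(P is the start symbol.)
{ $, ';', 'a' }

PREDICT(P → L) = (FIRST(RHS) \ {ε}) ∪ (FOLLOW(P) if ε ∈ FIRST(RHS), i.e. RHS ⇒* ε)
FIRST(L) = { ';', 'a', ε }
FIRST(L) = { ';', 'a', ε }
ε ∈ FIRST(L) (the right-hand side is nullable), so add FOLLOW(P) = { $, ';', 'a' }
PREDICT(P → L) = { $, ';', 'a' }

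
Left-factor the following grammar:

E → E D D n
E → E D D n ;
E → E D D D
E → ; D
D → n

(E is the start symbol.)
Left-factoring transforms A → αβ₁ | αβ₂ into A → αA' and A' → β₁ | β₂
(α is the longest common prefix among the alternatives). Repeat until
no nonterminal has two alternatives with a common prefix.

Round 1: E has alternatives sharing prefix 'E D D'. Introduce E': E → E D D E'
  Add: E' → n
  Add: E' → n ;
  Add: E' → D

Round 2: E' has alternatives sharing prefix 'n'. Introduce E'': E' → n E''
  Add: E'' → ε
  Add: E'' → ;

No remaining common prefixes — done.

Resulting grammar:
E → E D D E'
E' → n E''
E'' → ε
E'' → ;
E' → D
E → ; D
D → n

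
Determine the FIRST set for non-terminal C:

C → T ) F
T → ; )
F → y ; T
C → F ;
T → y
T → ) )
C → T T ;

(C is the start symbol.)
To compute FIRST(C), examine every production with C on the left-hand side, reading each right-hand side left to right until a non-nullable symbol is reached.

FIRST sets of the other non-terminals involved (by the same procedure, iterated to a fixed point):
  FIRST(T) = { ')', ';', 'y' }
  FIRST(F) = { 'y' }

From C → T ) F:
  - T is a non-terminal: add FIRST(T) \ {ε} = { ')', ';', 'y' }
    T is not nullable, so stop
From C → F ;:
  - F is a non-terminal: add FIRST(F) \ {ε} = { 'y' }
    F is not nullable, so stop
From C → T T ;:
  - T is a non-terminal: add FIRST(T) \ {ε} = { ')', ';', 'y' }
    T is not nullable, so stop

Collecting: FIRST(C) = { ')', ';', 'y' }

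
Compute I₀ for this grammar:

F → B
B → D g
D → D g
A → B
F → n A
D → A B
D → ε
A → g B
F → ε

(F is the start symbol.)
{ [A → . B], [A → . g B], [B → . D g], [D → . A B], [D → . D g], [D → .], [F → . B], [F → . n A], [F → .], [F' → . F] }

First, augment the grammar with F' → F
I₀ = CLOSURE({ [F' → . F] }):
  [F' → . F] has the dot before F: add [F → . B], [F → . n A], [F → .]
  [F → . B] has the dot before B: add [B → . D g]
  [B → . D g] has the dot before D: add [D → . D g], [D → . A B], [D → .]
  [D → . A B] has the dot before A: add [A → . B], [A → . g B]
No further items can be added.

I₀ = { [A → . B], [A → . g B], [B → . D g], [D → . A B], [D → . D g], [D → .], [F → . B], [F → . n A], [F → .], [F' → . F] }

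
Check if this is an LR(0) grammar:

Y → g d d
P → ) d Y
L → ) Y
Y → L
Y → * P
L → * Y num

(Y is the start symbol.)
A grammar is LR(0) if no state in the canonical LR(0) collection has:
  - both a shift item (dot before a terminal) and a complete item (shift-reduce conflict), or
  - two or more complete items (reduce-reduce conflict; the accept item [Y' → Y .] counts as a complete item here).

Augment with Y' → Y and build the canonical LR(0) collection (I0 = CLOSURE({[Y' → . Y]}), then GOTO on every symbol after a dot until no new states appear). It has 15 states:
  I0: { [L → . ) Y], [L → . * Y num], [Y → . * P], [Y → . L], [Y → . g d d], [Y' → . Y] }  — shift
  I1: { [L → ) . Y], [L → . ) Y], [L → . * Y num], [Y → . * P], [Y → . L], [Y → . g d d] }  — shift
  I2: { [L → * . Y num], [L → . ) Y], [L → . * Y num], [P → . ) d Y], [Y → * . P], [Y → . * P], [Y → . L], [Y → . g d d] }  — shift
  I3: { [Y → L .] }  — reduce
  I4: { [Y' → Y .] }  — accept
  I5: { [Y → g . d d] }  — shift
  I6: { [Y → g d . d] }  — shift
  I7: { [Y → g d d .] }  — reduce
  I8: { [L → ) . Y], [L → . ) Y], [L → . * Y num], [P → ) . d Y], [Y → . * P], [Y → . L], [Y → . g d d] }  — shift
  I9: { [Y → * P .] }  — reduce
  I10: { [L → * Y . num] }  — shift
  I11: { [L → * Y num .] }  — reduce
  I12: { [L → ) Y .] }  — reduce
  I13: { [L → . ) Y], [L → . * Y num], [P → ) d . Y], [Y → . * P], [Y → . L], [Y → . g d d] }  — shift
  I14: { [P → ) d Y .] }  — reduce

Every state is either a pure shift/goto state or contains exactly one complete item and nothing to shift — no conflicts. The grammar is LR(0).

Answer: Yes, the grammar is LR(0)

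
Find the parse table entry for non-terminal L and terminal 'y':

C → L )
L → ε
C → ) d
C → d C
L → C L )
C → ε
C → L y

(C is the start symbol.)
To find M[L, 'y'], we find productions for L where 'y' is in the predict set (PREDICT(N → α) = (FIRST(α) \ {ε}) ∪ (FOLLOW(N) if α ⇒* ε)).

Relevant sets:
  FIRST(C) = { ')', 'd', 'y', ε }
  FIRST(L) = { ')', 'd', 'y', ε }
  FOLLOW(L) = { ')', 'y' }

L → ε: PREDICT = { ')', 'y' }
  'y' is in predict set, so this production goes in M[L, 'y']
L → C L ): PREDICT = { ')', 'd', 'y' }
  'y' is in predict set, so this production goes in M[L, 'y']

M[L, 'y'] = L → ε, L → C L )  (a multiply-defined cell — the grammar is not LL(1))

Answer: L → ε, L → C L )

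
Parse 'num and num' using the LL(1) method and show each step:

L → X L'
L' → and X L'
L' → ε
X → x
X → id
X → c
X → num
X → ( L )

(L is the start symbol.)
Stack is shown with the top on the left.

Stack       Input          Action
---------------------------------
L $         num and num $  output L → X L'
X L' $      num and num $  output X → num
num L' $    num and num $  match 'num'
L' $        and num $      output L' → and X L'
and X L' $  and num $      match 'and'
X L' $      num $          output X → num
num L' $    num $          match 'num'
L' $        $              output L' → ε
$           $              accept

The string is accepted.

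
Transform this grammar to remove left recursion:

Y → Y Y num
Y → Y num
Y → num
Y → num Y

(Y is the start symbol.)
Y is directly left-recursive. The standard transformation for
  A → A α₁ | ... | A α_m | β₁ | ... | β_n
is
  A  → β₁ A' | ... | β_n A'
  A' → α₁ A' | ... | α_m A' | ε

Y → num becomes Y → num Y'
Y → num Y becomes Y → num Y Y'
Y → Y Y num becomes Y' → Y num Y'
Y → Y num becomes Y' → num Y'
Add Y' → ε

Resulting grammar:
Y → num Y'
Y → num Y Y'
Y' → Y num Y'
Y' → num Y'
Y' → ε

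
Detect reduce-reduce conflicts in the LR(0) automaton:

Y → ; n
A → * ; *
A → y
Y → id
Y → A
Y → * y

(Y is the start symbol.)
A reduce-reduce conflict occurs when an LR(0) state has two complete items [A → α .] and [B → β .] — both call for a reduction, and with no lookahead the parser cannot choose between them.

Augment with Y' → Y and build the canonical LR(0) collection (I0 = CLOSURE({[Y' → . Y]}), then GOTO on every symbol after a dot until no new states appear). It has 11 states:
  I0: { [A → . * ; *], [A → . y], [Y → . * y], [Y → . ; n], [Y → . A], [Y → . id], [Y' → . Y] }  — shift
  I1: { [A → * . ; *], [Y → * . y] }  — shift
  I2: { [Y → ; . n] }  — shift
  I3: { [Y → A .] }  — reduce
  I4: { [Y' → Y .] }  — accept
  I5: { [Y → id .] }  — reduce
  I6: { [A → y .] }  — reduce
  I7: { [Y → ; n .] }  — reduce
  I8: { [A → * ; . *] }  — shift
  I9: { [Y → * y .] }  — reduce
  I10: { [A → * ; * .] }  — reduce

No state contains more than one complete item.

Answer: No reduce-reduce conflicts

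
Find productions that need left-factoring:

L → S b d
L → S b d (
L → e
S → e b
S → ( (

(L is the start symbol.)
Yes, L has productions with common prefix 'S b d'

Left-factoring is needed when two productions for the same non-terminal
share a common prefix on the right-hand side.

Productions for L:
  L → S b d
  L → S b d (
  L → e
Productions for S:
  S → e b
  S → ( (

Found common prefix 'S b d' in productions for L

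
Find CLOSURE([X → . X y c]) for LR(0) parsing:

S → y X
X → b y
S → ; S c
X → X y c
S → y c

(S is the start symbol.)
{ [X → . X y c], [X → . b y] }

To compute CLOSURE, for each item [A → α.Bβ] where B is a non-terminal, add [B → .γ] for all productions B → γ; repeat for the newly added items until nothing changes.

Start with: [X → . X y c]
  [X → . X y c] has the dot before X: add [X → . b y]
No further items can be added.

CLOSURE = { [X → . X y c], [X → . b y] }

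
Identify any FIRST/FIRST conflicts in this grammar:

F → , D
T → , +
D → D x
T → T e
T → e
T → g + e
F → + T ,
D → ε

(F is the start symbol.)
Yes. T → ',' '+' / T → T e on { ',' }; T → T e / T → e on { 'e' }; T → T e / T → g '+' e on { 'g' }

A FIRST/FIRST conflict occurs when two productions N → α and N → β for the same non-terminal have FIRST(α) ∩ FIRST(β) ≠ ∅ (with ε ∈ FIRST of a nullable right-hand side, so two nullable alternatives also conflict).

FIRST sets of the non-terminals at (or reachable through a nullable prefix from) the front of some alternative:
  FIRST(T) = { ',', 'e', 'g' }
  FIRST(D) = { 'x', ε }

Productions for F:
  F → , D: FIRST = { ',' }
  F → + T ,: FIRST = { '+' }
Productions for T:
  T → , +: FIRST = { ',' }
  T → T e: FIRST = { ',', 'e', 'g' }
  T → e: FIRST = { 'e' }
  T → g + e: FIRST = { 'g' }
Productions for D:
  D → D x: FIRST = { 'x' }
  D → ε: FIRST = { ε }

Conflict for T: T → , + and T → T e
  Overlap: { ',' }
Conflict for T: T → T e and T → e
  Overlap: { 'e' }
Conflict for T: T → T e and T → g + e
  Overlap: { 'g' }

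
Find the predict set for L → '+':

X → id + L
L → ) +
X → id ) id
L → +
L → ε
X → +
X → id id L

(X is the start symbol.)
{ '+' }

PREDICT(L → '+') = (FIRST(RHS) \ {ε}) ∪ (FOLLOW(L) if ε ∈ FIRST(RHS), i.e. RHS ⇒* ε)
FIRST('+') = { '+' }
ε ∉ FIRST('+'), so FOLLOW(L) is not added.
PREDICT(L → '+') = { '+' }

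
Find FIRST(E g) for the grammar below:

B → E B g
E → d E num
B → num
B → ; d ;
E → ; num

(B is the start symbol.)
FIRST sets of the non-terminals involved (from the grammar, by fixed-point iteration):
  FIRST(E) = { ';', 'd' }

To compute FIRST(E g), process the symbols left to right:
Symbol E is a non-terminal. Add FIRST(E) \ {ε} = { ';', 'd' }
E is not nullable (ε ∉ FIRST(E)), so stop here.
FIRST(E g) = { ';', 'd' }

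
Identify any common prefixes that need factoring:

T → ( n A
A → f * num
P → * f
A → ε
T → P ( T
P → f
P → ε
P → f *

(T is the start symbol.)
Left-factoring is needed when two productions for the same non-terminal
share a common prefix on the right-hand side.

Productions for T:
  T → ( n A
  T → P ( T
Productions for A:
  A → f * num
  A → ε
Productions for P:
  P → * f
  P → f
  P → ε
  P → f *

Found common prefix 'f' in productions for P

Answer: Yes, P has productions with common prefix 'f'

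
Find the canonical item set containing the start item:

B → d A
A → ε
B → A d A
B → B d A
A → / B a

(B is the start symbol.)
{ [A → . / B a], [A → .], [B → . A d A], [B → . B d A], [B → . d A], [B' → . B] }

First, augment the grammar with B' → B
I₀ = CLOSURE({ [B' → . B] }):
  [B' → . B] has the dot before B: add [B → . d A], [B → . A d A], [B → . B d A]
  [B → . A d A] has the dot before A: add [A → .], [A → . / B a]
No further items can be added.

I₀ = { [A → . / B a], [A → .], [B → . A d A], [B → . B d A], [B → . d A], [B' → . B] }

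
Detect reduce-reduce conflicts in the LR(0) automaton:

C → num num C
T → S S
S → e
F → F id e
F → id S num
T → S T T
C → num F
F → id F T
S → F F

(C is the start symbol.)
Augment with C' → C and build the canonical LR(0) collection (I0 = CLOSURE({[C' → . C]}), then GOTO on every symbol after a dot until no new states appear). It has 23 states:
  I0: { [C → . num F], [C → . num num C], [C' → . C] }  — shift
  I1: { [C' → C .] }  — accept
  I2: { [C → num . F], [C → num . num C], [F → . F id e], [F → . id F T], [F → . id S num] }  — shift
  I3: { [C → num F .], [F → F . id e] }  — shift, reduce
  I4: { [F → . F id e], [F → . id F T], [F → . id S num], [F → id . F T], [F → id . S num], [S → . F F], [S → . e] }  — shift
  I5: { [C → . num F], [C → . num num C], [C → num num . C] }  — shift
  I6: { [C → num num C .] }  — reduce
  I7: { [F → . F id e], [F → . id F T], [F → . id S num], [F → F . id e], [F → id F . T], [S → . F F], [S → . e], [S → F . F], [T → . S S], [T → . S T T] }  — shift
  I8: { [F → id S . num] }  — shift
  I9: { [S → e .] }  — reduce
  I10: { [F → id S num .] }  — reduce
  I11: { [F → . F id e], [F → . id F T], [F → . id S num], [F → F . id e], [S → F . F], [S → F F .] }  — shift, reduce
  I12: { [F → . F id e], [F → . id F T], [F → . id S num], [S → . F F], [S → . e], [T → . S S], [T → . S T T], [T → S . S], [T → S . T T] }  — shift
  I13: { [F → id F T .] }  — reduce
  I14: { [F → . F id e], [F → . id F T], [F → . id S num], [F → F id . e], [F → id . F T], [F → id . S num], [S → . F F], [S → . e] }  — shift
  I15: { [F → F id e .], [S → e .] }  — 2 reduces
  I16: { [F → . F id e], [F → . id F T], [F → . id S num], [F → F . id e], [S → F . F] }  — shift
  I17: { [F → . F id e], [F → . id F T], [F → . id S num], [S → . F F], [S → . e], [T → . S S], [T → . S T T], [T → S . S], [T → S . T T], [T → S S .] }  — shift, reduce
  I18: { [F → . F id e], [F → . id F T], [F → . id S num], [S → . F F], [S → . e], [T → . S S], [T → . S T T], [T → S T . T] }  — shift
  I19: { [T → S T T .] }  — reduce
  I20: { [F → F . id e], [S → F F .] }  — shift, reduce
  I21: { [F → F id . e] }  — shift
  I22: { [F → F id e .] }  — reduce

I15 contains complete items [F → F id e .], [S → e .] — reduce-reduce conflict.

Answer: Yes — I15: [F → F id e .] vs [S → e .]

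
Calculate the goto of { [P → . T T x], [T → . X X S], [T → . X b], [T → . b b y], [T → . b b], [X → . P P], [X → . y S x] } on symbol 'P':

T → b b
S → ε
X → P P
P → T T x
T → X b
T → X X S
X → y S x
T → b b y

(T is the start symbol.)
GOTO(I, 'P') = CLOSURE({ [A → αX.β] : [A → α.Xβ] ∈ I, X = 'P' })

Items with dot before 'P', with the dot advanced:
  [X → . P P] → [X → P . P]
Closure of the advanced items:
  [X → P . P] has the dot before P: add [P → . T T x]
  [P → . T T x] has the dot before T: add [T → . b b], [T → . X b], [T → . X X S], [T → . b b y]
  [T → . X b] has the dot before X: add [X → . P P], [X → . y S x]

GOTO = { [P → . T T x], [T → . X X S], [T → . X b], [T → . b b y], [T → . b b], [X → . P P], [X → . y S x], [X → P . P] }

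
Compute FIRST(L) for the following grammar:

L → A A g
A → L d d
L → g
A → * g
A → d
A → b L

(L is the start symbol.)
FIRST sets of the other non-terminals involved (by the same procedure, iterated to a fixed point):
  FIRST(A) = { '*', 'b', 'd', 'g' }

From L → A A g:
  - A is a non-terminal: add FIRST(A) \ {ε} = { '*', 'b', 'd', 'g' }
    A is not nullable, so stop
From L → g:
  - g is a terminal: add 'g' and stop

Collecting: FIRST(L) = { '*', 'b', 'd', 'g' }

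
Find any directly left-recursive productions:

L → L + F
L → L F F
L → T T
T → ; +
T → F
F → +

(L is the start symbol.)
Direct left recursion occurs when N → N α for some non-terminal N (the right-hand side begins with the left-hand side itself).

L → L + F: LEFT RECURSIVE (starts with L)
L → L F F: LEFT RECURSIVE (starts with L)
L → T T: starts with T
T → ; +: starts with ';'
T → F: starts with F
F → +: starts with '+'

The grammar has direct left recursion on: L.

Answer: Yes, L is left-recursive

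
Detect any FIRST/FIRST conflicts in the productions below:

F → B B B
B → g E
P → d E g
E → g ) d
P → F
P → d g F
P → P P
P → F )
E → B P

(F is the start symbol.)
A FIRST/FIRST conflict occurs when two productions N → α and N → β for the same non-terminal have FIRST(α) ∩ FIRST(β) ≠ ∅ (with ε ∈ FIRST of a nullable right-hand side, so two nullable alternatives also conflict).

FIRST sets of the non-terminals at (or reachable through a nullable prefix from) the front of some alternative:
  FIRST(F) = { 'g' }
  FIRST(P) = { 'd', 'g' }
  FIRST(B) = { 'g' }

Productions for P:
  P → d E g: FIRST = { 'd' }
  P → F: FIRST = { 'g' }
  P → d g F: FIRST = { 'd' }
  P → P P: FIRST = { 'd', 'g' }
  P → F ): FIRST = { 'g' }
Productions for E:
  E → g ) d: FIRST = { 'g' }
  E → B P: FIRST = { 'g' }
F, B have only one production, so no FIRST/FIRST conflict is possible there.

Conflict for P: P → d E g and P → d g F
  Overlap: { 'd' }
Conflict for P: P → d E g and P → P P
  Overlap: { 'd' }
Conflict for P: P → F and P → P P
  Overlap: { 'g' }
Conflict for P: P → F and P → F )
  Overlap: { 'g' }
Conflict for P: P → d g F and P → P P
  Overlap: { 'd' }
Conflict for P: P → P P and P → F )
  Overlap: { 'g' }
Conflict for E: E → g ) d and E → B P
  Overlap: { 'g' }

Answer: Yes. P → d E g / P → d g F on { 'd' }; P → d E g / P → P P on { 'd' }; P → F / P → P P on { 'g' }; P → F / P → F ')' on { 'g' }; P → d g F / P → P P on { 'd' }; P → P P / P → F ')' on { 'g' }; E → g ')' d / E → B P on { 'g' }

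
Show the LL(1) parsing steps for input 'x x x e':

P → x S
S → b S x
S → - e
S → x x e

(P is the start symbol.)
LL(1) parsing maintains a stack (initially the start symbol over $) and the input. At each step: if the stack top is a terminal, match it against the current input token; if it is a non-terminal N, replace it with the RHS of M[N, lookahead] (the unique production whose predict set contains the lookahead).

Stack is shown with the top on the left.

Stack    Input      Action
--------------------------
P $      x x x e $  output P → x S
x S $    x x x e $  match 'x'
S $      x x e $    output S → x x e
x x e $  x x e $    match 'x'
x e $    x e $      match 'x'
e $      e $        match 'e'
$        $          accept

The string is accepted.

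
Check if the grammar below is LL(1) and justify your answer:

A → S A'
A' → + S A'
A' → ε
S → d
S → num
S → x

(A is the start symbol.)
Yes, the grammar is LL(1).

Relevant sets:
  FOLLOW(A') = { $ }

For A':
  PREDICT(A' → '+' S A') = { '+' }
  PREDICT(A' → ε) = { $ }
For S:
  PREDICT(S → d) = { 'd' }
  PREDICT(S → num) = { 'num' }
  PREDICT(S → x) = { 'x' }
A has a single production, so nothing to check there.

All predict sets are disjoint. The grammar IS LL(1).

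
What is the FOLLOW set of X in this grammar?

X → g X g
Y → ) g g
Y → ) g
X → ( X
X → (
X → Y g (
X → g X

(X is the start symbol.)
{ $, 'g' }

To compute FOLLOW(X), find every occurrence of X on a right-hand side N → α X β: add FIRST(β) \ {ε}, and if β is empty or nullable also add FOLLOW(N). Iterate to a fixed point.

X is the start symbol, so $ ∈ FOLLOW(X).
In X → g X g: X is followed by g, add FIRST(g) \ {ε} = { 'g' }
In X → ( X: X is at the end; this adds FOLLOW(X) to itself — nothing new
In X → g X: X is at the end; this adds FOLLOW(X) to itself — nothing new

Taking the union: FOLLOW(X) = { $, 'g' }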